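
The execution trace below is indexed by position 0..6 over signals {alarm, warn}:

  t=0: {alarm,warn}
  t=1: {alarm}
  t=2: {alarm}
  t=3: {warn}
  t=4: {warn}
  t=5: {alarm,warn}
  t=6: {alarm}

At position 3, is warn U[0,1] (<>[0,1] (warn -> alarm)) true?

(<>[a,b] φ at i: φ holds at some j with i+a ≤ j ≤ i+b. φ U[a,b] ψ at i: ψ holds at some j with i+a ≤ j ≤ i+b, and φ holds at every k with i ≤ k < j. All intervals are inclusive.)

Need some j in [3,4] with <>[0,1] (warn -> alarm), and warn at every k in [3,j-1].
  j=3: <>[0,1] (warn -> alarm) — fails (none in [3,4]).
  j=4: <>[0,1] (warn -> alarm) holds; warn holds at every k in [3,3] → satisfied.

Holds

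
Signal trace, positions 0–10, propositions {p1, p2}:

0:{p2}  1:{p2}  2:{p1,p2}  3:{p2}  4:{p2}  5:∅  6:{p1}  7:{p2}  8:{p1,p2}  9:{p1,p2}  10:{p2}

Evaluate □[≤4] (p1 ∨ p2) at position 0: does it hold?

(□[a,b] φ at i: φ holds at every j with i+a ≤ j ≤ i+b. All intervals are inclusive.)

Check (p1 ∨ p2) at every j in [0,4]:
  j=0: true
  j=1: true
  j=2: true
  j=3: true
  j=4: true
All positions satisfy it → formula holds.

True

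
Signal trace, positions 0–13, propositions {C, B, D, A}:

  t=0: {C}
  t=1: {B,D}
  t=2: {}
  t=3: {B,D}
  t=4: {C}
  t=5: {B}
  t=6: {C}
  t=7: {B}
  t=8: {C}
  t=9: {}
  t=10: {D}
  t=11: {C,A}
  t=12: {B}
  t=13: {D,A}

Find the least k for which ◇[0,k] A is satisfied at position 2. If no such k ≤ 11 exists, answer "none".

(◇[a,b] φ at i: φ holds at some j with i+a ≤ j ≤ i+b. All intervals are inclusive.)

9

Scan j = 2,3,… for A:
  j=2: fails
  j=3: fails
  j=4: fails
  j=5: fails
  j=6: fails
  j=7: fails
  j=8: fails
  j=9: fails
  j=10: fails
  j=11: holds
First hit at j=11, so smallest k = 11-2 = 9.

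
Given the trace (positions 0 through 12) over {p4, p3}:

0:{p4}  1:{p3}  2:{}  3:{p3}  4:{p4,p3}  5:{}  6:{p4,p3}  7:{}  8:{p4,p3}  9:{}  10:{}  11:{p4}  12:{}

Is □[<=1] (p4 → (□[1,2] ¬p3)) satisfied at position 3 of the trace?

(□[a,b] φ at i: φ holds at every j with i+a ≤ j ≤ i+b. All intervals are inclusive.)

No

Check (p4 → (□[1,2] ¬p3)) at every j in [3,4]:
  j=3: antecedent false → ✓
  j=4: antecedent true; consequent fails at 6 → ✗
Fails at j=4 → formula fails.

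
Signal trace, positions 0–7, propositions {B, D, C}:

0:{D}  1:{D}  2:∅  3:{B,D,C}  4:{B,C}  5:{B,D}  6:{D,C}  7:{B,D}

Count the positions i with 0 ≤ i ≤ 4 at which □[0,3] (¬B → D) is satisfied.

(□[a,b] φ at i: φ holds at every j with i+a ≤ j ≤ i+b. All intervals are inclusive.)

2

Evaluate at each i in [0,4]:
  i=0: ✗ (fails at j=2)
  i=1: ✗ (fails at j=2)
  i=2: ✗ (fails at j=2)
  i=3: ✓ (all of [3,6])
  i=4: ✓ (all of [4,7])
Positions where it holds: {3, 4} → 2.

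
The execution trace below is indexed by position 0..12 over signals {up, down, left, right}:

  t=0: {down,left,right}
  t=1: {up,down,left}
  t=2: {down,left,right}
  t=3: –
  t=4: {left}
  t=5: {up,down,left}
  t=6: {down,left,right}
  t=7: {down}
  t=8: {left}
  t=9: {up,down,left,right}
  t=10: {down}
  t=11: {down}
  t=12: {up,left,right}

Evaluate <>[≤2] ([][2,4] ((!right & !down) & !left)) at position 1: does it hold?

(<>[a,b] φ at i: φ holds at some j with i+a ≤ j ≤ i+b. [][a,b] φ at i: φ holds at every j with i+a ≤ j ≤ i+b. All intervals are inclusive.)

Check [][2,4] ((!right & !down) & !left) at each j in [1,3]:
  j=1: fails at 4
  j=2: fails at 4
  j=3: fails at 5
No position in the window satisfies it → formula fails.

Does not hold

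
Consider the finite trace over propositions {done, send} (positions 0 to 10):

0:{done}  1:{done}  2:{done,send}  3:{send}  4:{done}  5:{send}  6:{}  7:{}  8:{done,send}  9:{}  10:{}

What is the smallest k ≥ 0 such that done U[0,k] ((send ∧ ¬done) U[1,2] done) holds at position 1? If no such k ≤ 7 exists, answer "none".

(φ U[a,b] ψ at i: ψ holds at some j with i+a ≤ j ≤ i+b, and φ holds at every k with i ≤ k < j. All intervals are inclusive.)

2

Need earliest j ≥ 1 with ((send ∧ ¬done) U[1,2] done), and done at every k in [1,j-1].
  j=1: rhs fails.
  j=2: rhs fails.
  j=3: rhs holds; lhs holds on [1,2]. k = 2.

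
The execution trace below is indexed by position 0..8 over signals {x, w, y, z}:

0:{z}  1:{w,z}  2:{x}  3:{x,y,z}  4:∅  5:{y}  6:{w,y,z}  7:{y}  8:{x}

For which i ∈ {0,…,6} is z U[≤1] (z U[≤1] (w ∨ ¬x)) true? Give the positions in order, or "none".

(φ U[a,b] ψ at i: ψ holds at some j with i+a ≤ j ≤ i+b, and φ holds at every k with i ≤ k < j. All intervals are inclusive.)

Evaluate at each i in [0,6]:
  i=0: ✓ (rhs at j=0)
  i=1: ✓ (rhs at j=1)
  i=2: ✗ (lhs fails at k=2 before rhs at j=3)
  i=3: ✓ (rhs at j=3)
  i=4: ✓ (rhs at j=4)
  i=5: ✓ (rhs at j=5)
  i=6: ✓ (rhs at j=6)

0, 1, 3, 4, 5, 6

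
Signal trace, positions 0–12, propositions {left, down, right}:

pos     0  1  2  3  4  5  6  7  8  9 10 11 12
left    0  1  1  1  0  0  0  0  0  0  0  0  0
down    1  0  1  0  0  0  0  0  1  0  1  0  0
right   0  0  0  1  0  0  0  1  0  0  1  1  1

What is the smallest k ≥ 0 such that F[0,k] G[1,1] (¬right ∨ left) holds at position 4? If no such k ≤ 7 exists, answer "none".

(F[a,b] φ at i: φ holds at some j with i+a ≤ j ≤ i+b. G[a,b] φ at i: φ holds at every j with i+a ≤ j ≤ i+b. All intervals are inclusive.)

Scan j = 4,5,… for G[1,1] (¬right ∨ left):
  j=4: holds
First hit at j=4, so smallest k = 4-4 = 0.

0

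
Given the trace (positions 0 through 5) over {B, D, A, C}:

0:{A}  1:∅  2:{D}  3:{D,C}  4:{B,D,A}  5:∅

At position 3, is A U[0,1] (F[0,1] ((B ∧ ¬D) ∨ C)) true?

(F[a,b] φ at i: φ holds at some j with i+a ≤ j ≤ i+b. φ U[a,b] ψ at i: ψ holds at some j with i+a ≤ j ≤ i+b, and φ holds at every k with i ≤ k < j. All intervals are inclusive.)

Need some j in [3,4] with F[0,1] ((B ∧ ¬D) ∨ C), and A at every k in [3,j-1].
  j=3: F[0,1] ((B ∧ ¬D) ∨ C) holds; no prefix to check → satisfied.

Holds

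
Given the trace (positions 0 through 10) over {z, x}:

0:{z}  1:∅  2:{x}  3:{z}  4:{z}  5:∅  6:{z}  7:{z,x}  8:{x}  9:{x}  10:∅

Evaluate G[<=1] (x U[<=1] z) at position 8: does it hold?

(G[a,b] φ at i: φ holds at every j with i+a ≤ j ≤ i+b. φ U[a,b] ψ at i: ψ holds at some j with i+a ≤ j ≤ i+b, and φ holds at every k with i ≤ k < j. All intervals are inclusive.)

False

Check (x U[<=1] z) at every j in [8,9]:
  j=8: fails
  j=9: fails
Fails at j=8 → formula fails.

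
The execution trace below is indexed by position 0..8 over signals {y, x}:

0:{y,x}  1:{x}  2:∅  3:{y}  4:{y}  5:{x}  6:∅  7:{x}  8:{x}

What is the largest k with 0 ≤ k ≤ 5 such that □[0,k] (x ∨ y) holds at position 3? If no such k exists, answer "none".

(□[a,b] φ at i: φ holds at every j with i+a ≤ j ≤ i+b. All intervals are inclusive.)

(x ∨ y) must hold from j=3 onward; find where it first fails.
  j=3: holds
  j=4: holds
  j=5: holds
  j=6: fails
Holds on [3,5], so largest k = 2.

2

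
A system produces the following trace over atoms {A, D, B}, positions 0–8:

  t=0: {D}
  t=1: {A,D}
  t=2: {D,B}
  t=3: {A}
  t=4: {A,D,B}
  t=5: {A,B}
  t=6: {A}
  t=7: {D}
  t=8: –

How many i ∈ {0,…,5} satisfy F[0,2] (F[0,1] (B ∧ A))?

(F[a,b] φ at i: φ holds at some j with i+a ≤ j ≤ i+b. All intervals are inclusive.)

5

Evaluate at each i in [0,5]:
  i=0: ✗ (none in [0,2])
  i=1: ✓ (witness j=3)
  i=2: ✓ (witness j=3)
  i=3: ✓ (witness j=3)
  i=4: ✓ (witness j=4)
  i=5: ✓ (witness j=5)
Positions where it holds: {1, 2, 3, 4, 5} → 5.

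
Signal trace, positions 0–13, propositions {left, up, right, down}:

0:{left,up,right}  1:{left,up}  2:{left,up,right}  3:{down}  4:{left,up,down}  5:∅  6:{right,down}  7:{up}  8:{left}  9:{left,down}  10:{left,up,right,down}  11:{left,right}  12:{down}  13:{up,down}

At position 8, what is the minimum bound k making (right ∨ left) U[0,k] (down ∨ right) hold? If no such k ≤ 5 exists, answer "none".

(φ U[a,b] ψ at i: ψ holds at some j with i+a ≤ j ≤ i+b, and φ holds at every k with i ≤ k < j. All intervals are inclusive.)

Need earliest j ≥ 8 with (down ∨ right), and (right ∨ left) at every k in [8,j-1].
  j=8: rhs fails.
  j=9: rhs holds; lhs holds on [8,8]. k = 1.

1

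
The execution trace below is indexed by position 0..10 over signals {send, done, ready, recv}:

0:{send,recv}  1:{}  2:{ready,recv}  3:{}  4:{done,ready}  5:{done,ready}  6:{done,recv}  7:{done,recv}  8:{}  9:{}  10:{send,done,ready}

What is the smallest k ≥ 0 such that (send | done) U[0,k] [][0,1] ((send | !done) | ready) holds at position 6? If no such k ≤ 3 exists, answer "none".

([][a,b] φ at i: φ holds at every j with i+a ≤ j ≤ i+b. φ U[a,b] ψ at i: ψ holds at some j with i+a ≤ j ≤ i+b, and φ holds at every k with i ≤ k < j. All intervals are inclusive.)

2

Need earliest j ≥ 6 with [][0,1] ((send | !done) | ready), and (send | done) at every k in [6,j-1].
  j=6: rhs fails.
  j=7: rhs fails.
  j=8: rhs holds; lhs holds on [6,7]. k = 2.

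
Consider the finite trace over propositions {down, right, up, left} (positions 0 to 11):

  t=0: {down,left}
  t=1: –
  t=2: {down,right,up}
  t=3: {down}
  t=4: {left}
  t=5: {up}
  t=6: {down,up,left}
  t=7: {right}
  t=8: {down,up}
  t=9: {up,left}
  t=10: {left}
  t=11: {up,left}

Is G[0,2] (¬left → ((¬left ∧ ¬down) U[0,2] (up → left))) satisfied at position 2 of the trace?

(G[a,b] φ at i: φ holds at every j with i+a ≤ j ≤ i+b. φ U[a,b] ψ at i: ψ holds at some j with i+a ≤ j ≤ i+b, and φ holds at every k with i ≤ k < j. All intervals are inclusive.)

Check (¬left → ((¬left ∧ ¬down) U[0,2] (up → left))) at every j in [2,4]:
  j=2: antecedent true; consequent fails → ✗
  j=3: antecedent true; consequent holds → ✓
  j=4: antecedent false → ✓
Fails at j=2 → formula fails.

Does not hold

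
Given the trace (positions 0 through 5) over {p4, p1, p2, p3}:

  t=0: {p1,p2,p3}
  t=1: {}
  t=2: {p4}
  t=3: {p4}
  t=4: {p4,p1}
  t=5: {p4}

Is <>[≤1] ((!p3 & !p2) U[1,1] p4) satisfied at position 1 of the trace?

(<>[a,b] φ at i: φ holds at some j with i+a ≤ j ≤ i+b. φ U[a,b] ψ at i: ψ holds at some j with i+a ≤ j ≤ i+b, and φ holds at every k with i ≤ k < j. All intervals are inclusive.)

True

Check ((!p3 & !p2) U[1,1] p4) at each j in [1,2]:
  j=1: holds
  j=2: holds
Found at j=1 → formula holds.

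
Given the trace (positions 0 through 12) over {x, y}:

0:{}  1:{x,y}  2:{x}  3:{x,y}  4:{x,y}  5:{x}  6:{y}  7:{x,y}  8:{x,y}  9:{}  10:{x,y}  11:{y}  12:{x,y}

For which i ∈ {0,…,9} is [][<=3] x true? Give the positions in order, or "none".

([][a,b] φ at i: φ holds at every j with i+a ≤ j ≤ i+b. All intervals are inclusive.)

1, 2

Evaluate at each i in [0,9]:
  i=0: ✗ (fails at j=0)
  i=1: ✓ (all of [1,4])
  i=2: ✓ (all of [2,5])
  i=3: ✗ (fails at j=6)
  i=4: ✗ (fails at j=6)
  i=5: ✗ (fails at j=6)
  i=6: ✗ (fails at j=6)
  i=7: ✗ (fails at j=9)
  i=8: ✗ (fails at j=9)
  i=9: ✗ (fails at j=9)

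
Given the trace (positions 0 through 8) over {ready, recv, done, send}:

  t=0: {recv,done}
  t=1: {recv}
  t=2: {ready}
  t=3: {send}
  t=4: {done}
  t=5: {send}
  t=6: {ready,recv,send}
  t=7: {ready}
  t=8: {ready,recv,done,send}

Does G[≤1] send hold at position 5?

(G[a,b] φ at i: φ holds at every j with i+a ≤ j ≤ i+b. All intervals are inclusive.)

Holds

Check send at every j in [5,6]:
  j=5: true
  j=6: true
All positions satisfy it → formula holds.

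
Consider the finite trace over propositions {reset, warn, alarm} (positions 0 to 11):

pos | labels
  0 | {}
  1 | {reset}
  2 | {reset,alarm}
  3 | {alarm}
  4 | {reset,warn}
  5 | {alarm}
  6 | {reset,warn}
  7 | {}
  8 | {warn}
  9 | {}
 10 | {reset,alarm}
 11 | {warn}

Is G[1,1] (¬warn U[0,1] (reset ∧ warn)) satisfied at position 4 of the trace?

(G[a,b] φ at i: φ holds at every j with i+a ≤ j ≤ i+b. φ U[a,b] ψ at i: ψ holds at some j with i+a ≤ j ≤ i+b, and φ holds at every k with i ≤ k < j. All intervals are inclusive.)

Check (¬warn U[0,1] (reset ∧ warn)) at every j in [5,5]:
  j=5: holds
All positions satisfy it → formula holds.

Holds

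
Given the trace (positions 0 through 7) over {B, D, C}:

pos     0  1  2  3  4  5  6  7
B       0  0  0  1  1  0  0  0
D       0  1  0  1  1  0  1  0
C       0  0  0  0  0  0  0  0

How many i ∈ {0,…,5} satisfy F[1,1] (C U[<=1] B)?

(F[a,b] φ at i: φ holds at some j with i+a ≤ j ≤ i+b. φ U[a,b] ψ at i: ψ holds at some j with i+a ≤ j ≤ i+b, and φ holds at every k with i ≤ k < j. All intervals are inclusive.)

Evaluate at each i in [0,5]:
  i=0: ✗ (none in [1,1])
  i=1: ✗ (none in [2,2])
  i=2: ✓ (witness j=3)
  i=3: ✓ (witness j=4)
  i=4: ✗ (none in [5,5])
  i=5: ✗ (none in [6,6])
Positions where it holds: {2, 3} → 2.

2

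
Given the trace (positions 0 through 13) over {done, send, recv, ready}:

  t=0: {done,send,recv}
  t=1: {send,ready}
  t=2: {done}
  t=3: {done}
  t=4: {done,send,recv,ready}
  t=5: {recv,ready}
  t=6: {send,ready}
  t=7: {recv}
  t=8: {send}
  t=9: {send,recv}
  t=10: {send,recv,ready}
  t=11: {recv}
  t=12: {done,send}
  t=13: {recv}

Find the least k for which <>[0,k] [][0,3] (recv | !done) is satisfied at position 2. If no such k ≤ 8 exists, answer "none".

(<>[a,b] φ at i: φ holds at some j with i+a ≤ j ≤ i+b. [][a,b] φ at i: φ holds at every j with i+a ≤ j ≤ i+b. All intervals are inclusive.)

2

Scan j = 2,3,… for [][0,3] (recv | !done):
  j=2: fails
  j=3: fails
  j=4: holds
First hit at j=4, so smallest k = 4-2 = 2.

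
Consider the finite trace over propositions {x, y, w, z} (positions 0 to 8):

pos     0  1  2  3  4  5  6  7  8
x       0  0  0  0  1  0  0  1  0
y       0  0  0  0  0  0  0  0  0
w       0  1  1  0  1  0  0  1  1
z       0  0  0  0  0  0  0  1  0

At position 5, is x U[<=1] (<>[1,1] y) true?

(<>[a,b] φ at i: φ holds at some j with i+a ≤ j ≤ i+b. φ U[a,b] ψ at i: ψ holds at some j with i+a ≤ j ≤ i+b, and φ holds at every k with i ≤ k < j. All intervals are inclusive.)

Need some j in [5,6] with <>[1,1] y, and x at every k in [5,j-1].
  j=5: <>[1,1] y — fails (none in [6,6]).
  j=6: <>[1,1] y — fails (none in [7,7]).
No j in the window works → until fails.

Does not hold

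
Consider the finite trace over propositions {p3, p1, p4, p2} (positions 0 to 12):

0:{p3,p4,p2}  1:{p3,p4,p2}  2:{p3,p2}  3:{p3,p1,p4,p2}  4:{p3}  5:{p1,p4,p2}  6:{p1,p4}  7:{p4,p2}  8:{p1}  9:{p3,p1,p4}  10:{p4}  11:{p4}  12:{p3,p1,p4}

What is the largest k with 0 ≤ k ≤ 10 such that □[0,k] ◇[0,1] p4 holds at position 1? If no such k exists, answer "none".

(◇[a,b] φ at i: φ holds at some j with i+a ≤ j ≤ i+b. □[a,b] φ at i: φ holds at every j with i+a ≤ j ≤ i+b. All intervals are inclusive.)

10

◇[0,1] p4 must hold from j=1 onward; find where it first fails.
  j=1: holds
  j=2: holds
  j=3: holds
  j=4: holds
  j=5: holds
  j=6: holds
  j=7: holds
  j=8: holds
  j=9: holds
  j=10: holds
  j=11: holds
Holds through j=11; largest k = 10.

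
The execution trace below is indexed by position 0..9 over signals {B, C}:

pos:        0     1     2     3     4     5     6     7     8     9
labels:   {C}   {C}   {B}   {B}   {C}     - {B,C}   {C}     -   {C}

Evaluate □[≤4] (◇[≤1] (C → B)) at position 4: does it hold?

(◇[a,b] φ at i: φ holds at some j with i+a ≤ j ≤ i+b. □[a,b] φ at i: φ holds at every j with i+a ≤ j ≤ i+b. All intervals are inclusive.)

Check ◇[≤1] (C → B) at every j in [4,8]:
  j=4: holds (witness at 5)
  j=5: holds (witness at 5)
  j=6: holds (witness at 6)
  j=7: holds (witness at 8)
  j=8: holds (witness at 8)
All positions satisfy it → formula holds.

True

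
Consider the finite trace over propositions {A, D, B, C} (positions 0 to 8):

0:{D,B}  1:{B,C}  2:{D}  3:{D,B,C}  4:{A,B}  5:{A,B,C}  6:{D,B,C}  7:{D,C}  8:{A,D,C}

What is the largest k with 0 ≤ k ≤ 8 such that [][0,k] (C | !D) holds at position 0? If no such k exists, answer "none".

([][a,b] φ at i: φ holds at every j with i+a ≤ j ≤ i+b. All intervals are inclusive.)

none

(C | !D) must hold from j=0 onward; find where it first fails.
  j=0: fails → no k works.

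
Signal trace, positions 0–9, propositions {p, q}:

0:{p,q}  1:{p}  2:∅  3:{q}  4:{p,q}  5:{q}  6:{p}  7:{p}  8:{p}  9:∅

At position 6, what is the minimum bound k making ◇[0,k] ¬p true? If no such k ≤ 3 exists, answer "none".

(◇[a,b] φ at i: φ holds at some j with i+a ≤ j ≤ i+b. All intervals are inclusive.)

Scan j = 6,7,… for ¬p:
  j=6: fails
  j=7: fails
  j=8: fails
  j=9: holds
First hit at j=9, so smallest k = 9-6 = 3.

3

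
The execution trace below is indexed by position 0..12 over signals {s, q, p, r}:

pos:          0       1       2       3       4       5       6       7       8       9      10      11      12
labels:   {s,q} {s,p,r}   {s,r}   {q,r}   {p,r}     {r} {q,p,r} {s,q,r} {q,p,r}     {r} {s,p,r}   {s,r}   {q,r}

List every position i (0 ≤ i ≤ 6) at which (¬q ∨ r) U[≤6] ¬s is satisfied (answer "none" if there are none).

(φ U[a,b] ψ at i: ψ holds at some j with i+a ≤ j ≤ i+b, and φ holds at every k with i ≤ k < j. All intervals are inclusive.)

1, 2, 3, 4, 5, 6

Evaluate at each i in [0,6]:
  i=0: ✗ (lhs fails at k=0 before rhs at j=3)
  i=1: ✓ (rhs at j=3; lhs holds on [1,2])
  i=2: ✓ (rhs at j=3; lhs holds on [2,2])
  i=3: ✓ (rhs at j=3)
  i=4: ✓ (rhs at j=4)
  i=5: ✓ (rhs at j=5)
  i=6: ✓ (rhs at j=6)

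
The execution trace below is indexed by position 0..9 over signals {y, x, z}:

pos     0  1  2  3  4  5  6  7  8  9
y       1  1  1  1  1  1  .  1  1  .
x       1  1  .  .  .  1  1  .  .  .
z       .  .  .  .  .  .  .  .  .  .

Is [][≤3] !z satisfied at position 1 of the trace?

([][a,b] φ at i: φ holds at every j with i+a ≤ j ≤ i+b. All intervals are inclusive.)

Check !z at every j in [1,4]:
  j=1: true
  j=2: true
  j=3: true
  j=4: true
All positions satisfy it → formula holds.

Holds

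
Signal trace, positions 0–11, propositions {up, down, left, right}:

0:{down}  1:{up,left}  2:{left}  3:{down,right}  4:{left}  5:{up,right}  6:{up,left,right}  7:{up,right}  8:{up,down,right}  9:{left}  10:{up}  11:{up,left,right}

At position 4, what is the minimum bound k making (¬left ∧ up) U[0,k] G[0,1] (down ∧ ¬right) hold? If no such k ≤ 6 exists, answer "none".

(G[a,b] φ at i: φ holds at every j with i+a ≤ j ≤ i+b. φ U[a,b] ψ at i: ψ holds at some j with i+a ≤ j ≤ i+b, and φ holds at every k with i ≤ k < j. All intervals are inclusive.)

Need earliest j ≥ 4 with G[0,1] (down ∧ ¬right), and (¬left ∧ up) at every k in [4,j-1].
  j=4: rhs fails.
  j=5: rhs fails.
  j=6: rhs fails.
  j=7: rhs fails.
  j=8: rhs fails.
  j=9: rhs fails.
  j=10: rhs fails.
No witness within the range → none.

none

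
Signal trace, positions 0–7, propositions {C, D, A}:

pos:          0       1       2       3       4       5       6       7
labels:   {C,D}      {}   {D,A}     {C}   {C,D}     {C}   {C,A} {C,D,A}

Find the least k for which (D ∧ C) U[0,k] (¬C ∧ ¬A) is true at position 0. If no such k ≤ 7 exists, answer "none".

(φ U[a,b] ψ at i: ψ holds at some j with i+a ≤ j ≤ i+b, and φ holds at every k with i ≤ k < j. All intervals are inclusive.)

1

Need earliest j ≥ 0 with (¬C ∧ ¬A), and (D ∧ C) at every k in [0,j-1].
  j=0: rhs fails.
  j=1: rhs holds; lhs holds on [0,0]. k = 1.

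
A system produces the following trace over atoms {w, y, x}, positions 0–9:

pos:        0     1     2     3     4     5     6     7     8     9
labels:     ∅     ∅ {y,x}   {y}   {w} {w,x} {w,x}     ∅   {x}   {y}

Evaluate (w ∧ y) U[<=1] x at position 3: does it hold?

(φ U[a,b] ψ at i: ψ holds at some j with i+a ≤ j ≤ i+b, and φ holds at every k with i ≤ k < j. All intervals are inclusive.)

Does not hold

Need some j in [3,4] with x, and (w ∧ y) at every k in [3,j-1].
  j=3: x false.
  j=4: x false.
No j in the window works → until fails.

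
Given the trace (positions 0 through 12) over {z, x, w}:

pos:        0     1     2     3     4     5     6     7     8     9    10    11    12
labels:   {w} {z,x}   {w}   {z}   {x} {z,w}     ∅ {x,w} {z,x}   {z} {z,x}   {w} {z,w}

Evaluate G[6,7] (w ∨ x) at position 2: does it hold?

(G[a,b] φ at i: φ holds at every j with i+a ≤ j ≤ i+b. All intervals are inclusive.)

Check (w ∨ x) at every j in [8,9]:
  j=8: true
  j=9: false
Fails at j=9 → formula fails.

No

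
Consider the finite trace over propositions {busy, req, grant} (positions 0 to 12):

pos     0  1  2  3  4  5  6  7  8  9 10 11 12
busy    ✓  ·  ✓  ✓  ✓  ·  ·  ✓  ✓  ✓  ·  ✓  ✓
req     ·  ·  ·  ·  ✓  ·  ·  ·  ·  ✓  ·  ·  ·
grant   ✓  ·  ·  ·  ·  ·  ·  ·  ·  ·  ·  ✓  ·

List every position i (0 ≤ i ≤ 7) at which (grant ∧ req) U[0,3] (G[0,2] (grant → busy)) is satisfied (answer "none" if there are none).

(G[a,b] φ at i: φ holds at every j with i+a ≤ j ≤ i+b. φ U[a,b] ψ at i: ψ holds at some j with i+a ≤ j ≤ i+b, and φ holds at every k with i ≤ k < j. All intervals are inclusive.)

0, 1, 2, 3, 4, 5, 6, 7

Evaluate at each i in [0,7]:
  i=0: ✓ (rhs at j=0)
  i=1: ✓ (rhs at j=1)
  i=2: ✓ (rhs at j=2)
  i=3: ✓ (rhs at j=3)
  i=4: ✓ (rhs at j=4)
  i=5: ✓ (rhs at j=5)
  i=6: ✓ (rhs at j=6)
  i=7: ✓ (rhs at j=7)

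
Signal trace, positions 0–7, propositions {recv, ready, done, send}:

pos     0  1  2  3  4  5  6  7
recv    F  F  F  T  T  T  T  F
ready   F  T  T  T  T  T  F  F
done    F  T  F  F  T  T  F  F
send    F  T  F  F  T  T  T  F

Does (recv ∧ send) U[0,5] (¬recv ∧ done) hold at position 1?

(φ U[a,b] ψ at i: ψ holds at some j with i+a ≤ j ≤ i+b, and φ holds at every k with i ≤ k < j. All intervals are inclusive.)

Holds

Need some j in [1,6] with (¬recv ∧ done), and (recv ∧ send) at every k in [1,j-1].
  j=1: (¬recv ∧ done) holds; no prefix to check → satisfied.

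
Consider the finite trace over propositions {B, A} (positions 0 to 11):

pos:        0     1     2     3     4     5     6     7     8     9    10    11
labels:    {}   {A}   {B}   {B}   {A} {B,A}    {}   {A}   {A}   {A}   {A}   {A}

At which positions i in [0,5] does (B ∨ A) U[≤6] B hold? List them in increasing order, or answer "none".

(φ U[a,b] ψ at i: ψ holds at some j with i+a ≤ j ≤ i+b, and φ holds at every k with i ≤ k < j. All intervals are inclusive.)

1, 2, 3, 4, 5

Evaluate at each i in [0,5]:
  i=0: ✗ (lhs fails at k=0 before rhs at j=2)
  i=1: ✓ (rhs at j=2; lhs holds on [1,1])
  i=2: ✓ (rhs at j=2)
  i=3: ✓ (rhs at j=3)
  i=4: ✓ (rhs at j=5; lhs holds on [4,4])
  i=5: ✓ (rhs at j=5)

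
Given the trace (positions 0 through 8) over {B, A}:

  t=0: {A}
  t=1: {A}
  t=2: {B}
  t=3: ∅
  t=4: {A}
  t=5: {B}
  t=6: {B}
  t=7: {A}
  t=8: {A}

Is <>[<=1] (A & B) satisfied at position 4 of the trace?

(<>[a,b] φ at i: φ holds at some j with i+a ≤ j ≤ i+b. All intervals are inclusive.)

No

Check (A & B) at each j in [4,5]:
  j=4: false
  j=5: false
No position in the window satisfies it → formula fails.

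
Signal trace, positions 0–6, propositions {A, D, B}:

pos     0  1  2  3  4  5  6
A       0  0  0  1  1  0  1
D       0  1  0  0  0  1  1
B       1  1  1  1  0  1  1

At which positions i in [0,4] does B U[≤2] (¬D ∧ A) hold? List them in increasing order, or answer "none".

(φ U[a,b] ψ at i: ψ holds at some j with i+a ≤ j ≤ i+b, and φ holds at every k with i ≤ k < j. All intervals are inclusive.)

1, 2, 3, 4

Evaluate at each i in [0,4]:
  i=0: ✗ (no rhs in [0,2])
  i=1: ✓ (rhs at j=3; lhs holds on [1,2])
  i=2: ✓ (rhs at j=3; lhs holds on [2,2])
  i=3: ✓ (rhs at j=3)
  i=4: ✓ (rhs at j=4)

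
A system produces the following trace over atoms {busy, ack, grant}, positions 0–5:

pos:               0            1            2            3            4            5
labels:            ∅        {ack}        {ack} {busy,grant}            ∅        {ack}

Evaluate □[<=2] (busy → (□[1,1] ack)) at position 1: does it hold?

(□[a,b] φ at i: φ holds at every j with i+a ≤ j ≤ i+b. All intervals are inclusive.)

Check (busy → (□[1,1] ack)) at every j in [1,3]:
  j=1: antecedent false → ✓
  j=2: antecedent false → ✓
  j=3: antecedent true; consequent fails at 4 → ✗
Fails at j=3 → formula fails.

Does not hold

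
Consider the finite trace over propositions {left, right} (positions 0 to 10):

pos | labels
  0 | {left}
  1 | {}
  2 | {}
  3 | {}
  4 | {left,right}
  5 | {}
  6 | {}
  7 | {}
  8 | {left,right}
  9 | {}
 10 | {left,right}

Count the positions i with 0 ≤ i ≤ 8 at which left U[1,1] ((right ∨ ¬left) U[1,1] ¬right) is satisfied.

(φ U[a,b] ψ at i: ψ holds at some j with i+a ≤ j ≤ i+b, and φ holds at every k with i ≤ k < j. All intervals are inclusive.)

2

Evaluate at each i in [0,8]:
  i=0: ✓ (rhs at j=1; lhs holds on [0,0])
  i=1: ✗ (lhs fails at k=1 before rhs at j=2)
  i=2: ✗ (no rhs in [3,3])
  i=3: ✗ (lhs fails at k=3 before rhs at j=4)
  i=4: ✓ (rhs at j=5; lhs holds on [4,4])
  i=5: ✗ (lhs fails at k=5 before rhs at j=6)
  i=6: ✗ (no rhs in [7,7])
  i=7: ✗ (lhs fails at k=7 before rhs at j=8)
  i=8: ✗ (no rhs in [9,9])
Positions where it holds: {0, 4} → 2.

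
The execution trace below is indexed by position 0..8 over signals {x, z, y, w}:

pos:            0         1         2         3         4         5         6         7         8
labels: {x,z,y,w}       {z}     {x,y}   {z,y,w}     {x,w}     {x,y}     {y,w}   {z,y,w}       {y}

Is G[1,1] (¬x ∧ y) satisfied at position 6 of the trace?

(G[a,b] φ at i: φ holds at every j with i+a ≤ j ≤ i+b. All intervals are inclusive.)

Check (¬x ∧ y) at every j in [7,7]:
  j=7: true
All positions satisfy it → formula holds.

Holds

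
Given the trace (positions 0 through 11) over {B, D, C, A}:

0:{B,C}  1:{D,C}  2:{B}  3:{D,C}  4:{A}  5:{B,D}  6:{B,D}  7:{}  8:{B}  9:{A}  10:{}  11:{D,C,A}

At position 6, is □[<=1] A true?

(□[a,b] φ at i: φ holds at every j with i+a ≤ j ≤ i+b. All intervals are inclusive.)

Check A at every j in [6,7]:
  j=6: false
  j=7: false
Fails at j=6 → formula fails.

False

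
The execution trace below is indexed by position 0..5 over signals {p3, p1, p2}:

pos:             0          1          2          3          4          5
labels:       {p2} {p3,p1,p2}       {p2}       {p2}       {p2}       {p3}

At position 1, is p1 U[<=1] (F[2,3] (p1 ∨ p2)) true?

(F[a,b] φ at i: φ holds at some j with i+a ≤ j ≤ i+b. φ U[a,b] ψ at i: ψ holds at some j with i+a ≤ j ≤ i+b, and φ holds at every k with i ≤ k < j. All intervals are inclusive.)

Need some j in [1,2] with F[2,3] (p1 ∨ p2), and p1 at every k in [1,j-1].
  j=1: F[2,3] (p1 ∨ p2) holds; no prefix to check → satisfied.

True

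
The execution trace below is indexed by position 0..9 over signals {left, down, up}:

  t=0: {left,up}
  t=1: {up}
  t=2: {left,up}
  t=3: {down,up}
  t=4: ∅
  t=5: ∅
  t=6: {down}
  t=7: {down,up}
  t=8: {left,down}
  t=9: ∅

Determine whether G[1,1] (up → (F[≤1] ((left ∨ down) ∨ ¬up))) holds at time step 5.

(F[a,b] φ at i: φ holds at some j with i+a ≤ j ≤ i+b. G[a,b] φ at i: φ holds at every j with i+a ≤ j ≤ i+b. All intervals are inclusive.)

Check (up → (F[≤1] ((left ∨ down) ∨ ¬up))) at every j in [6,6]:
  j=6: antecedent false → ✓
All positions satisfy it → formula holds.

True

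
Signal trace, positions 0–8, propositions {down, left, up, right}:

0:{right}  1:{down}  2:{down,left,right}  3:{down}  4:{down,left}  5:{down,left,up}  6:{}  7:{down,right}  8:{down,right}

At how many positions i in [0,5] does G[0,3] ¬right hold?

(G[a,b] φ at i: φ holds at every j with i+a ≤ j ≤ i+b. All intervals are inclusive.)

1

Evaluate at each i in [0,5]:
  i=0: ✗ (fails at j=0)
  i=1: ✗ (fails at j=2)
  i=2: ✗ (fails at j=2)
  i=3: ✓ (all of [3,6])
  i=4: ✗ (fails at j=7)
  i=5: ✗ (fails at j=7)
Positions where it holds: {3} → 1.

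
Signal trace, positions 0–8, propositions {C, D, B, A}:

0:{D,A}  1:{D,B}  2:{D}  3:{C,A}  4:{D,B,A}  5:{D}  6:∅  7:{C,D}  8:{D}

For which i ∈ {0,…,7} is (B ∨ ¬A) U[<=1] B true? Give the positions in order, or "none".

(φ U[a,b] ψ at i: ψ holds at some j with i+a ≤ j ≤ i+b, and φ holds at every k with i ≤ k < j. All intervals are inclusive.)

Evaluate at each i in [0,7]:
  i=0: ✗ (lhs fails at k=0 before rhs at j=1)
  i=1: ✓ (rhs at j=1)
  i=2: ✗ (no rhs in [2,3])
  i=3: ✗ (lhs fails at k=3 before rhs at j=4)
  i=4: ✓ (rhs at j=4)
  i=5: ✗ (no rhs in [5,6])
  i=6: ✗ (no rhs in [6,7])
  i=7: ✗ (no rhs in [7,8])

1, 4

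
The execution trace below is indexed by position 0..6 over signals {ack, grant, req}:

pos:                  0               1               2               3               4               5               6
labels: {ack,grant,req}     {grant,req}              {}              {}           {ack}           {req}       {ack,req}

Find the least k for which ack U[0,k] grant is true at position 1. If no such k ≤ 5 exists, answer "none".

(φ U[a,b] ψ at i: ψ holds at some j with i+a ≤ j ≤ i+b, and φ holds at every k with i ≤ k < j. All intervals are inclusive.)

0

Need earliest j ≥ 1 with grant, and ack at every k in [1,j-1].
  j=1: rhs holds (empty prefix). k = 0.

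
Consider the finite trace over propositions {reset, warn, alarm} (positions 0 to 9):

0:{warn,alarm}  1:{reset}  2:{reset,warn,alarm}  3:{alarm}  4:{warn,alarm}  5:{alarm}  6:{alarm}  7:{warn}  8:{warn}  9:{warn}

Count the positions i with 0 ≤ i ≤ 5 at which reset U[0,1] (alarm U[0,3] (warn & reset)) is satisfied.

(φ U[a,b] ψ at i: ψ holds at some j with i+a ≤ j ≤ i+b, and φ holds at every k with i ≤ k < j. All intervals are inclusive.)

Evaluate at each i in [0,5]:
  i=0: ✗ (no rhs in [0,1])
  i=1: ✓ (rhs at j=2; lhs holds on [1,1])
  i=2: ✓ (rhs at j=2)
  i=3: ✗ (no rhs in [3,4])
  i=4: ✗ (no rhs in [4,5])
  i=5: ✗ (no rhs in [5,6])
Positions where it holds: {1, 2} → 2.

2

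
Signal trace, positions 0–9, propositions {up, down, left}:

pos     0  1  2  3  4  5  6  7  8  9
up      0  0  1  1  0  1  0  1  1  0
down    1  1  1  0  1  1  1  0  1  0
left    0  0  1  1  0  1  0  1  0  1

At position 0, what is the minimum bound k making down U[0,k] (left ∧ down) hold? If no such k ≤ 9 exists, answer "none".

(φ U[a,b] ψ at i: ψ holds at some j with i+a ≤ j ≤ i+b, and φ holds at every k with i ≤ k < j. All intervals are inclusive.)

2

Need earliest j ≥ 0 with (left ∧ down), and down at every k in [0,j-1].
  j=0: rhs fails.
  j=1: rhs fails.
  j=2: rhs holds; lhs holds on [0,1]. k = 2.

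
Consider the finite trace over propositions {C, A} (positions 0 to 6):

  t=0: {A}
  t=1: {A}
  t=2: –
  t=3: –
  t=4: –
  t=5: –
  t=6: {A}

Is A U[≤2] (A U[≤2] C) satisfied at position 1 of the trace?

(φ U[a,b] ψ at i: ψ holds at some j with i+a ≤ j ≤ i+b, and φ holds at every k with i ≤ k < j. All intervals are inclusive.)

False

Need some j in [1,3] with (A U[≤2] C), and A at every k in [1,j-1].
  j=1: (A U[≤2] C) — fails.
  j=2: (A U[≤2] C) — fails.
  j=3: (A U[≤2] C) — fails.
No j in the window works → until fails.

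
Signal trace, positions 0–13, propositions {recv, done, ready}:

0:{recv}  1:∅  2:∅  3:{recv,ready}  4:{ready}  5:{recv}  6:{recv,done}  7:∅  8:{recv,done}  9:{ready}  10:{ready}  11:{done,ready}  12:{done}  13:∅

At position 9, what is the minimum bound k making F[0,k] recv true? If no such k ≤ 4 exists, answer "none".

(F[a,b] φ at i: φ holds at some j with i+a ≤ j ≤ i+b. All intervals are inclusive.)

Scan j = 9,10,… for recv:
  j=9: fails
  j=10: fails
  j=11: fails
  j=12: fails
  j=13: fails
No j in [9,13] satisfies it → none.

none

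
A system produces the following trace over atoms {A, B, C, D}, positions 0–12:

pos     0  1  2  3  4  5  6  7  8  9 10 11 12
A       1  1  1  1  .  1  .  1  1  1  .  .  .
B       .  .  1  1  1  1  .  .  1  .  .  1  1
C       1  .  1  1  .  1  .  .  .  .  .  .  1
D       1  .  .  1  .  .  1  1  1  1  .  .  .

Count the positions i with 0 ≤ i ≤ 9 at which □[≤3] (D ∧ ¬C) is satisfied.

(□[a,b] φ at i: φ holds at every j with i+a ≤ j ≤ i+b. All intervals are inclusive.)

1

Evaluate at each i in [0,9]:
  i=0: ✗ (fails at j=0)
  i=1: ✗ (fails at j=1)
  i=2: ✗ (fails at j=2)
  i=3: ✗ (fails at j=3)
  i=4: ✗ (fails at j=4)
  i=5: ✗ (fails at j=5)
  i=6: ✓ (all of [6,9])
  i=7: ✗ (fails at j=10)
  i=8: ✗ (fails at j=10)
  i=9: ✗ (fails at j=10)
Positions where it holds: {6} → 1.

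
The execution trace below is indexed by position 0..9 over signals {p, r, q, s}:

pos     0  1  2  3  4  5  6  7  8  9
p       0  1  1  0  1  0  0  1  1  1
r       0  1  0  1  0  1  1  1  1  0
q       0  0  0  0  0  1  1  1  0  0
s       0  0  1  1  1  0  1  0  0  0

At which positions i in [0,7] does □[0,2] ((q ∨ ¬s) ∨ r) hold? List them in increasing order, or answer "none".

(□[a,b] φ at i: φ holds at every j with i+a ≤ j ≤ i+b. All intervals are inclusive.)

Evaluate at each i in [0,7]:
  i=0: ✗ (fails at j=2)
  i=1: ✗ (fails at j=2)
  i=2: ✗ (fails at j=2)
  i=3: ✗ (fails at j=4)
  i=4: ✗ (fails at j=4)
  i=5: ✓ (all of [5,7])
  i=6: ✓ (all of [6,8])
  i=7: ✓ (all of [7,9])

5, 6, 7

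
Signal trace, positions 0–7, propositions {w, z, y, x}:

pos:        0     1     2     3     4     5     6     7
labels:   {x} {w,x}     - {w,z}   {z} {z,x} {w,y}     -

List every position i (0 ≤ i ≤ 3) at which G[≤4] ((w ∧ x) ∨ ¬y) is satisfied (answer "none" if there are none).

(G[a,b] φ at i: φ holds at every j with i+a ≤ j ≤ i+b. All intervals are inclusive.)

Evaluate at each i in [0,3]:
  i=0: ✓ (all of [0,4])
  i=1: ✓ (all of [1,5])
  i=2: ✗ (fails at j=6)
  i=3: ✗ (fails at j=6)

0, 1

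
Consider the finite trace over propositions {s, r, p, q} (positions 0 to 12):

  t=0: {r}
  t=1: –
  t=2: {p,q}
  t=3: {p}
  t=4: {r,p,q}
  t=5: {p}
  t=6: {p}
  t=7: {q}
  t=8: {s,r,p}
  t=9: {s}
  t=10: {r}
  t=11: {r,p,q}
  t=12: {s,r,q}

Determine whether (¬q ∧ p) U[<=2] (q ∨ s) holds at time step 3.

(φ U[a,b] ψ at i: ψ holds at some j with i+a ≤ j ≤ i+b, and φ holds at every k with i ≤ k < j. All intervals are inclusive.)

Holds

Need some j in [3,5] with (q ∨ s), and (¬q ∧ p) at every k in [3,j-1].
  j=3: (q ∨ s) false.
  j=4: (q ∨ s) holds; (¬q ∧ p) holds at every k in [3,3] → satisfied.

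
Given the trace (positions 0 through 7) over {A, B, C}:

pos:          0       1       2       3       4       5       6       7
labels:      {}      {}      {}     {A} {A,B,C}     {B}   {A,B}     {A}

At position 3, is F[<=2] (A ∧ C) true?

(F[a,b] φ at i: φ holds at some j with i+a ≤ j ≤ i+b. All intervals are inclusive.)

Check (A ∧ C) at each j in [3,5]:
  j=3: false
  j=4: true
  j=5: false
Found at j=4 → formula holds.

Yes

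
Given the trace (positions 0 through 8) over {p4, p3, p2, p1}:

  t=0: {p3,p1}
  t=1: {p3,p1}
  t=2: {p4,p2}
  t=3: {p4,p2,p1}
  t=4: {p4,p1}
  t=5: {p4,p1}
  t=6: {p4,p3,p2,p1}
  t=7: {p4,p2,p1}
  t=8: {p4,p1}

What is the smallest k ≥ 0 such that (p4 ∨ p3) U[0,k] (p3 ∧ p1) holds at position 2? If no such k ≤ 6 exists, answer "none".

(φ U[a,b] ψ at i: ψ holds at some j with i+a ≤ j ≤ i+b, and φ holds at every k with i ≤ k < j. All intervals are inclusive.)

Need earliest j ≥ 2 with (p3 ∧ p1), and (p4 ∨ p3) at every k in [2,j-1].
  j=2: rhs fails.
  j=3: rhs fails.
  j=4: rhs fails.
  j=5: rhs fails.
  j=6: rhs holds; lhs holds on [2,5]. k = 4.

4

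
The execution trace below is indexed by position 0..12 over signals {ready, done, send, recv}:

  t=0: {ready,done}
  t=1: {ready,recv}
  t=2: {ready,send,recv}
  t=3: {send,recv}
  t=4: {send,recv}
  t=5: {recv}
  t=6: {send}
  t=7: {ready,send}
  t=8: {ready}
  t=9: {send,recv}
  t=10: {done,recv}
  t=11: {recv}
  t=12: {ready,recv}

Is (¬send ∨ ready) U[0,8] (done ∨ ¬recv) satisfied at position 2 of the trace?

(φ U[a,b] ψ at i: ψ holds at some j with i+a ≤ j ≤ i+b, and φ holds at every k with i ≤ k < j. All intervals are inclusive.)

Need some j in [2,10] with (done ∨ ¬recv), and (¬send ∨ ready) at every k in [2,j-1].
  j=2: (done ∨ ¬recv) false.
  j=3: (done ∨ ¬recv) false.
  j=4: (done ∨ ¬recv) false.
  j=5: (done ∨ ¬recv) false.
  j=6: (done ∨ ¬recv) holds, but (¬send ∨ ready) fails at k=3 → not this j.
  j=7: (done ∨ ¬recv) holds, but (¬send ∨ ready) fails at k=3 → not this j.
  j=8: (done ∨ ¬recv) holds, but (¬send ∨ ready) fails at k=3 → not this j.
  j=9: (done ∨ ¬recv) false.
  j=10: (done ∨ ¬recv) holds, but (¬send ∨ ready) fails at k=3 → not this j.
No j in the window works → until fails.

Does not hold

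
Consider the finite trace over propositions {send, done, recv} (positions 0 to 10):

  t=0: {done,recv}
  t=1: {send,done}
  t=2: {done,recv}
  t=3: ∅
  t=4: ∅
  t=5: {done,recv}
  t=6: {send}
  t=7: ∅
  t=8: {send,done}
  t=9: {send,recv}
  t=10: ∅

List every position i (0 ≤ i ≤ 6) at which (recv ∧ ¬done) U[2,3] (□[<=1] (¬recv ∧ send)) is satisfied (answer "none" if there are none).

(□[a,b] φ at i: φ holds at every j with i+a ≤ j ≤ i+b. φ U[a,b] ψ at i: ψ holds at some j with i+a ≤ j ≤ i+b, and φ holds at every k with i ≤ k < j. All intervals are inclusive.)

Evaluate at each i in [0,6]:
  i=0: ✗ (no rhs in [2,3])
  i=1: ✗ (no rhs in [3,4])
  i=2: ✗ (no rhs in [4,5])
  i=3: ✗ (no rhs in [5,6])
  i=4: ✗ (no rhs in [6,7])
  i=5: ✗ (no rhs in [7,8])
  i=6: ✗ (no rhs in [8,9])

none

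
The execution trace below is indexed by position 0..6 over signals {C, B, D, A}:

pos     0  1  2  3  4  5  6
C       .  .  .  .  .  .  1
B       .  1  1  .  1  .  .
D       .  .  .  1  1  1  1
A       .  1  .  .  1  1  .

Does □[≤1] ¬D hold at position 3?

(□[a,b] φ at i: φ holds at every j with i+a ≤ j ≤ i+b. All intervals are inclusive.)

False

Check ¬D at every j in [3,4]:
  j=3: false
  j=4: false
Fails at j=3 → formula fails.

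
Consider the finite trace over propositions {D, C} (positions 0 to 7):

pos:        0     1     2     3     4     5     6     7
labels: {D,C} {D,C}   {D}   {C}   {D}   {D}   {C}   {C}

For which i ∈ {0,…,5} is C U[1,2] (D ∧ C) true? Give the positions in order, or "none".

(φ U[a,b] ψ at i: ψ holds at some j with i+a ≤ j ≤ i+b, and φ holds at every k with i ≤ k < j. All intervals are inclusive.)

0

Evaluate at each i in [0,5]:
  i=0: ✓ (rhs at j=1; lhs holds on [0,0])
  i=1: ✗ (no rhs in [2,3])
  i=2: ✗ (no rhs in [3,4])
  i=3: ✗ (no rhs in [4,5])
  i=4: ✗ (no rhs in [5,6])
  i=5: ✗ (no rhs in [6,7])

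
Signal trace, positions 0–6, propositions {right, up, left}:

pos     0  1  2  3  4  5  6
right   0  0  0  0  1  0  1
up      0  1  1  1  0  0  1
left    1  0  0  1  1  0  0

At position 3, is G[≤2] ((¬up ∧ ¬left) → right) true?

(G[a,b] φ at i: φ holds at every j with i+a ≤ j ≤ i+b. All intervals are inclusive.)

Check ((¬up ∧ ¬left) → right) at every j in [3,5]:
  j=3: antecedent false → ✓
  j=4: antecedent false → ✓
  j=5: antecedent true; consequent false → ✗
Fails at j=5 → formula fails.

No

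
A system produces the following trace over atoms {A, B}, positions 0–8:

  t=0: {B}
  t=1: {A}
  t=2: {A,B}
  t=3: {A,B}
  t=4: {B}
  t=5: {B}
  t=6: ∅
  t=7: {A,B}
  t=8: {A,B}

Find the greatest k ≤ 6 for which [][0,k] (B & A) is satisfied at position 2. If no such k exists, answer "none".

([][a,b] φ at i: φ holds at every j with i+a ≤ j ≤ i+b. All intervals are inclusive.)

(B & A) must hold from j=2 onward; find where it first fails.
  j=2: holds
  j=3: holds
  j=4: fails
Holds on [2,3], so largest k = 1.

1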